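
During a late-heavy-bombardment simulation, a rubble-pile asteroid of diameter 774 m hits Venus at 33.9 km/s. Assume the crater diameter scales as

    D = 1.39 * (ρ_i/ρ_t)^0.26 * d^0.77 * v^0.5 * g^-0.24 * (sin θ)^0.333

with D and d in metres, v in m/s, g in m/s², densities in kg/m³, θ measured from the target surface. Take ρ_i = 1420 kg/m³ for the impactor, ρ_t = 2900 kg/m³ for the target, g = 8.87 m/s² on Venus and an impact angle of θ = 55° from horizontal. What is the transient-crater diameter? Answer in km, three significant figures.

In SI units: v = 33900 m/s.
(ρ_i/ρ_t)^0.26 = (1420/2900)^0.26 = 0.8306
d^0.77 = 774^0.77 = 167.6
v^0.5 = 33900^0.5 = 184.1
g^-0.24 = 8.87^-0.24 = 0.5922
(sin 55°)^0.333 = 0.8192^0.333 = 0.9357
D = 1.39 × 0.8306 × 167.6 × 184.1 × 0.5922 × 0.9357 = 19740 m
   = 19.74 km

D ≈ 19.7 km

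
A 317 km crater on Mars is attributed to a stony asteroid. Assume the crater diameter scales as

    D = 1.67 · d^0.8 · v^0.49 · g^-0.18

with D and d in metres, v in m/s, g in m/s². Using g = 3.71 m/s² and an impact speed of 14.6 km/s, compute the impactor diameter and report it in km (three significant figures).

d ≈ 15.0 km

Rearranging for d: d = [D / (1.67 · 14600^0.49 · 3.71^-0.18)]^(1/0.8).
D = 317000 m.
14600^0.49 = 109.8
3.71^-0.18 = 0.7898
Denominator = 1.67 × 109.8 × 0.7898 = 144.8
D / 144.8 = 317000 / 144.8 = 2189
d = 2189^(1/0.8) = 2189^1.25 = 14973 m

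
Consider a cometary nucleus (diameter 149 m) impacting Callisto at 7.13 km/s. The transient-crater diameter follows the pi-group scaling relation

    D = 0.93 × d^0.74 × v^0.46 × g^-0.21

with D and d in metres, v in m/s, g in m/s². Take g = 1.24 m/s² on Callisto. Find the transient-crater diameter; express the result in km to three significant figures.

In SI units: v = 7130 m/s.
d^0.74 = 149^0.74 = 40.57
v^0.46 = 7130^0.46 = 59.21
g^-0.21 = 1.24^-0.21 = 0.9558
D = 0.93 × 40.57 × 59.21 × 0.9558 = 2135 m
   = 2.135 km

D ≈ 2.14 km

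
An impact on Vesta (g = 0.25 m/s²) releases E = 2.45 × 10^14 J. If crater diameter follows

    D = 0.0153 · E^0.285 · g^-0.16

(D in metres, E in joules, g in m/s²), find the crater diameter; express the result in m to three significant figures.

E^0.285 = (2.45 × 10^14)^0.285 = 1.262 × 10^4
g^-0.16 = 0.25^-0.16 = 1.248
D = 0.0153 × 1.262 × 10^4 × 1.248 = 241.0 m

D ≈ 241 m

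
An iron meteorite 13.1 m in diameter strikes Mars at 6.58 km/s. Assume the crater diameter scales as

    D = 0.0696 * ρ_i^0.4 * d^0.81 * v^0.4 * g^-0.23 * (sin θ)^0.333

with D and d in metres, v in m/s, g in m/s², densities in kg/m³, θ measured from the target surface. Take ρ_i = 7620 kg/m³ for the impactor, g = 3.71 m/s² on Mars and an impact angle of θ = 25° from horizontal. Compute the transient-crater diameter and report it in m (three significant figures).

D ≈ 373 m

In SI units: v = 6580 m/s.
ρ_i^0.4 = 7620^0.4 = 35.71
d^0.81 = 13.1^0.81 = 8.035
v^0.4 = 6580^0.4 = 33.67
g^-0.23 = 3.71^-0.23 = 0.7397
(sin 25°)^0.333 = 0.4226^0.333 = 0.7506
D = 0.0696 × 35.71 × 8.035 × 33.67 × 0.7397 × 0.7506 = 373.3 m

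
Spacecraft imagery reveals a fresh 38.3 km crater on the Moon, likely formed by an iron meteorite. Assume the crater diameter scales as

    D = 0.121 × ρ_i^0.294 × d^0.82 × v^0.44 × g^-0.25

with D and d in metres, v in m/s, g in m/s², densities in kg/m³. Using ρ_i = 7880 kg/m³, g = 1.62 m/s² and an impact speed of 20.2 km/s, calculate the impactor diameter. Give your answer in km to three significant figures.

Rearranging for d: d = [D / (0.121 · 7880^0.294 · 20200^0.44 · 1.62^-0.25)]^(1/0.82).
D = 38300 m.
7880^0.294 = 13.98
20200^0.44 = 78.41
1.62^-0.25 = 0.8864
Denominator = 0.121 × 13.98 × 78.41 × 0.8864 = 117.6
D / 117.6 = 38300 / 117.6 = 325.7
d = 325.7^(1/0.82) = 325.7^1.2195 = 1160 m

d ≈ 1.16 km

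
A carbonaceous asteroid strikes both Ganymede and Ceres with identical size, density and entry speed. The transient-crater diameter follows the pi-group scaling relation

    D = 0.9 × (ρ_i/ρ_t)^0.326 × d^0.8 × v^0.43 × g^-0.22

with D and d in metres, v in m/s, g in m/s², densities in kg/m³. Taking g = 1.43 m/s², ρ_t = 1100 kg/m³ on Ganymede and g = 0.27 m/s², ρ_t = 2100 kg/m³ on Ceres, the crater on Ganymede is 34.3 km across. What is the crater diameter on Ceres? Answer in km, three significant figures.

The impactor-only factors (d, v, ρ_i) cancel in the ratio, leaving D_Ceres/D_Ganymede = (g_Ceres/g_Ganymede)^-0.22 · (ρ_t,Ganymede/ρ_t,Ceres)^0.326.
(0.27/1.43)^-0.22 = 0.1888^-0.22 = 1.443
(1100/2100)^0.326 = 0.5238^0.326 = 0.8099
Ratio = 1.443 × 0.8099 = 1.169
D_Ceres = 1.169 × 34.3 km = 40.1 km

D ≈ 40.1 km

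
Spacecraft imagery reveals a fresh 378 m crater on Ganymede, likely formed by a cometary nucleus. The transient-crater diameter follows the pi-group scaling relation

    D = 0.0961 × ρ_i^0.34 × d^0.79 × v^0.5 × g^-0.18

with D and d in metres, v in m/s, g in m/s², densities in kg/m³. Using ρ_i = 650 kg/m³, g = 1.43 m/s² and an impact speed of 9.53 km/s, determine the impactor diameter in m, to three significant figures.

Rearranging for d: d = [D / (0.0961 · 650^0.34 · 9530^0.5 · 1.43^-0.18)]^(1/0.79).
650^0.34 = 9.045
9530^0.5 = 97.62
1.43^-0.18 = 0.9376
Denominator = 0.0961 × 9.045 × 97.62 × 0.9376 = 79.56
D / 79.56 = 378 / 79.56 = 4.751
d = 4.751^(1/0.79) = 4.751^1.2658 = 7.189 m

d ≈ 7.19 m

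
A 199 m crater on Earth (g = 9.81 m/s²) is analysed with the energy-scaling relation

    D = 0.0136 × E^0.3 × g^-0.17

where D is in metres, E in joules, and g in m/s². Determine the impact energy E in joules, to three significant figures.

E ≈ 2.79 × 10^14 J

Rearranging: E = [D / (0.0136 · g^-0.17)]^(1/0.3).
g^-0.17 = 9.81^-0.17 = 0.6783
D / (0.0136 × 0.6783) = 199 / (9.225 × 10^-3) = 2.157 × 10^4
E = (2.157 × 10^4)^3.3333 = 2.793 × 10^14 J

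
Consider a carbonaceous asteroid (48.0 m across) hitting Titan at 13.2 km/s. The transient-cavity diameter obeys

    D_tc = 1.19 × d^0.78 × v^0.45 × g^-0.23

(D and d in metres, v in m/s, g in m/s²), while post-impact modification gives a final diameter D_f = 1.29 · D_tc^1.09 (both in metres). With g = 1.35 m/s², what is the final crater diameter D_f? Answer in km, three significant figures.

D_f ≈ 4.08 km

v = 13200 m/s.
d^0.78 = 48^0.78 = 20.48
v^0.45 = 13200^0.45 = 71.49
g^-0.23 = 1.35^-0.23 = 0.9333
D_tc = 1.19 × 20.48 × 71.49 × 0.9333 = 1626 m
D_f = 1.29 × (1626)^1.09 = 4080 m
     = 4.080 km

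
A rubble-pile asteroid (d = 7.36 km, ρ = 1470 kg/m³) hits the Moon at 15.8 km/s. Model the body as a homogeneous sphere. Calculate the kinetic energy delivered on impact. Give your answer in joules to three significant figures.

d = 7360 m; v = 15800 m/s.
Mass m = (π/6) ρ d³ = (π/6) × 1470 × (7360)³ = 3.069 × 10^14 kg
E = ½ m v² = 0.5 × 3.069 × 10^14 × (15800)² = 3.831 × 10^22 J

E ≈ 3.83 × 10^22 J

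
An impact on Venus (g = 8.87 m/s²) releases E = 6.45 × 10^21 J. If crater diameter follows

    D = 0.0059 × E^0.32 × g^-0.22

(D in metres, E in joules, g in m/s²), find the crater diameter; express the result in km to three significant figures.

E^0.32 = (6.45 × 10^21)^0.32 = 9.529 × 10^6
g^-0.22 = 8.87^-0.22 = 0.6187
D = 0.0059 × 9.529 × 10^6 × 0.6187 = 34784 m
   = 34.78 km

D ≈ 34.8 km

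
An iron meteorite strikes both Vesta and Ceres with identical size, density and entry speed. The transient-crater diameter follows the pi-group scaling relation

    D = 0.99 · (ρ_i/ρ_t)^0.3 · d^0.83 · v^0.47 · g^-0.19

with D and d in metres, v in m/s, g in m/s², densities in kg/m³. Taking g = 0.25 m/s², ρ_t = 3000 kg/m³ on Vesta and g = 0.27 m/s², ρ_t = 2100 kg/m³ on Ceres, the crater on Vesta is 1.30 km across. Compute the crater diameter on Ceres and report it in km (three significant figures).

The impactor-only factors (d, v, ρ_i) cancel in the ratio, leaving D_Ceres/D_Vesta = (g_Ceres/g_Vesta)^-0.19 · (ρ_t,Vesta/ρ_t,Ceres)^0.3.
(0.27/0.25)^-0.19 = 1.080^-0.19 = 0.9855
(3000/2100)^0.3 = 1.429^0.3 = 1.113
Ratio = 0.9855 × 1.113 = 1.097
D_Ceres = 1.097 × 1.30 km = 1.43 km

D ≈ 1.43 km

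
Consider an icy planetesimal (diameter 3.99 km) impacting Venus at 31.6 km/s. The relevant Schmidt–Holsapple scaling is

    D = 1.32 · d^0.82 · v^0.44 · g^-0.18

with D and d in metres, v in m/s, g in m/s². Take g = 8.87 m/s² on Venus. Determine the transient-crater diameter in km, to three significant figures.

In SI units: d = 3990 m, v = 31600 m/s.
d^0.82 = 3990^0.82 = 897.0
v^0.44 = 31600^0.44 = 95.47
g^-0.18 = 8.87^-0.18 = 0.6751
D = 1.32 × 897.0 × 95.47 × 0.6751 = 76314 m
   = 76.31 km

D ≈ 76.3 km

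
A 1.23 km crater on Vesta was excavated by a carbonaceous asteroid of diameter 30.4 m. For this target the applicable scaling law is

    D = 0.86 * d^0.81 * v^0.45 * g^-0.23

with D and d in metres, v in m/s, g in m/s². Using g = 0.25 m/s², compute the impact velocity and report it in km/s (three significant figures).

Rearranging for v: v = [D / (0.86 · 30.4^0.81 · 0.25^-0.23)]^(1/0.45).
D = 1230 m.
30.4^0.81 = 15.89
0.25^-0.23 = 1.376
Denominator = 0.86 × 15.89 × 1.376 = 18.80
D / 18.80 = 1230 / 18.80 = 65.43
v = 65.43^(1/0.45) = 65.43^2.2222 = 10840 m/s

v ≈ 10.8 km/s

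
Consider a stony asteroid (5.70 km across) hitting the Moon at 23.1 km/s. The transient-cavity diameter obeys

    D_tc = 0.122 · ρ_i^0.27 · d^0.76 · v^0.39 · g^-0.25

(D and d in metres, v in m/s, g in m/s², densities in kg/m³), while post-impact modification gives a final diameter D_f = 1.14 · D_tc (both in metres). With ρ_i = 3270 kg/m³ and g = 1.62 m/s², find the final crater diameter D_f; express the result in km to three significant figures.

D_f ≈ 39.5 km

In SI: d = 5700 m, v = 23100 m/s.
ρ_i^0.27 = 3270^0.27 = 8.891
d^0.76 = 5700^0.76 = 715.3
v^0.39 = 23100^0.39 = 50.33
g^-0.25 = 1.62^-0.25 = 0.8864
D_tc = 0.122 × 8.891 × 715.3 × 50.33 × 0.8864 = 34610 m
D_f = 1.14 × 34610 = 39455 m
     = 39.46 km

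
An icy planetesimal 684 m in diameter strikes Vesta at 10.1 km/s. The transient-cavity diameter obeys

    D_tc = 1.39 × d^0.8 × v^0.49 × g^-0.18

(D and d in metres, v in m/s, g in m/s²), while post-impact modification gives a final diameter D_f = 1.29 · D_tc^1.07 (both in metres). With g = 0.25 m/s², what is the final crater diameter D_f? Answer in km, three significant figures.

v = 10100 m/s.
d^0.8 = 684^0.8 = 185.4
v^0.49 = 10100^0.49 = 91.65
g^-0.18 = 0.25^-0.18 = 1.283
D_tc = 1.39 × 185.4 × 91.65 × 1.283 = 30300 m
D_f = 1.29 × (30300)^1.07 = 80488 m
     = 80.49 km

D_f ≈ 80.5 km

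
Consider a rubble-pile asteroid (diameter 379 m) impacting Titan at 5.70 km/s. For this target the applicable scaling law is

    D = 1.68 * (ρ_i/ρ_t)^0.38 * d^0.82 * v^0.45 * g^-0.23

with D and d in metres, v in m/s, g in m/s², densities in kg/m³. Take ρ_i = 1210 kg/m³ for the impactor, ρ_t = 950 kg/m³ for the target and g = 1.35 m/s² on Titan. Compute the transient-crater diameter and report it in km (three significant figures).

In SI units: v = 5700 m/s.
(ρ_i/ρ_t)^0.38 = (1210/950)^0.38 = 1.096
d^0.82 = 379^0.82 = 130.2
v^0.45 = 5700^0.45 = 48.99
g^-0.23 = 1.35^-0.23 = 0.9333
D = 1.68 × 1.096 × 130.2 × 48.99 × 0.9333 = 10961 m
   = 10.96 km

D ≈ 11.0 km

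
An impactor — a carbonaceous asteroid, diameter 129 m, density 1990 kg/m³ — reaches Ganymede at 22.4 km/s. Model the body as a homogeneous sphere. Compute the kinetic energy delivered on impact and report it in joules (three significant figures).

E ≈ 5.61 × 10^17 J

v = 22400 m/s.
Mass m = (π/6) ρ d³ = (π/6) × 1990 × (129)³ = 2.237 × 10^9 kg
E = ½ m v² = 0.5 × 2.237 × 10^9 × (22400)² = 5.612 × 10^17 J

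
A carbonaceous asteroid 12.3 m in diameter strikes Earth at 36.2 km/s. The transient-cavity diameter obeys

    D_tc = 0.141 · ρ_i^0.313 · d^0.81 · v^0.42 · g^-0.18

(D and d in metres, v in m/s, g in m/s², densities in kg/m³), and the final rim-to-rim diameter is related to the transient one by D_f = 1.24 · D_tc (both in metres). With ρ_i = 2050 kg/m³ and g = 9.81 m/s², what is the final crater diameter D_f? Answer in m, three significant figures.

D_f ≈ 791 m

v = 36200 m/s.
ρ_i^0.313 = 2050^0.313 = 10.88
d^0.81 = 12.3^0.81 = 7.635
v^0.42 = 36200^0.42 = 82.16
g^-0.18 = 9.81^-0.18 = 0.6630
D_tc = 0.141 × 10.88 × 7.635 × 82.16 × 0.6630 = 638.0 m
D_f = 1.24 × 638.0 = 791.1 m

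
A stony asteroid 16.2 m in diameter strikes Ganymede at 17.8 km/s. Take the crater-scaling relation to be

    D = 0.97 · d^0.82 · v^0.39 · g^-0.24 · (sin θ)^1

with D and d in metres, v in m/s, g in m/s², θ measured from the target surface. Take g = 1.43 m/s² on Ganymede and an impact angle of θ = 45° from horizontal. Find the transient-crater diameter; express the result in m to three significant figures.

In SI units: v = 17800 m/s.
d^0.82 = 16.2^0.82 = 9.813
v^0.39 = 17800^0.39 = 45.46
g^-0.24 = 1.43^-0.24 = 0.9177
(sin 45°)^1 = 0.7071^1 = 0.7071
D = 0.97 × 9.813 × 45.46 × 0.9177 × 0.7071 = 280.8 m

D ≈ 281 m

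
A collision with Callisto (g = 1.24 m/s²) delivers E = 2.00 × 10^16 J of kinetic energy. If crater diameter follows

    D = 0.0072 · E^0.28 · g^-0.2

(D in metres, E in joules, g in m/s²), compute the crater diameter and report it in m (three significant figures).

E^0.28 = (2.00 × 10^16)^0.28 = 3.667 × 10^4
g^-0.2 = 1.24^-0.2 = 0.9579
D = 0.0072 × 3.667 × 10^4 × 0.9579 = 252.9 m

D ≈ 253 m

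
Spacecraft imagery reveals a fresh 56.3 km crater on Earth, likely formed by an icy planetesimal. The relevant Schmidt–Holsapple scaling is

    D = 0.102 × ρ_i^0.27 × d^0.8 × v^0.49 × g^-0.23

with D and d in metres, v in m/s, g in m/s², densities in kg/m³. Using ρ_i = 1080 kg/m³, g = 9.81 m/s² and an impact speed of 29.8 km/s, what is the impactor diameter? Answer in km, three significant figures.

Rearranging for d: d = [D / (0.102 · 1080^0.27 · 29800^0.49 · 9.81^-0.23)]^(1/0.8).
D = 56300 m.
1080^0.27 = 6.592
29800^0.49 = 155.7
9.81^-0.23 = 0.5914
Denominator = 0.102 × 6.592 × 155.7 × 0.5914 = 61.91
D / 61.91 = 56300 / 61.91 = 909.4
d = 909.4^(1/0.8) = 909.4^1.25 = 4994 m

d ≈ 4.99 km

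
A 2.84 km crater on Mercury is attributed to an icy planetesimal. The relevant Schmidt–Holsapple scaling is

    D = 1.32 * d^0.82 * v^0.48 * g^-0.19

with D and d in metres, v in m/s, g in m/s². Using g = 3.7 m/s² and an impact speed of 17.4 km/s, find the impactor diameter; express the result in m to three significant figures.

Rearranging for d: d = [D / (1.32 · 17400^0.48 · 3.7^-0.19)]^(1/0.82).
D = 2840 m.
17400^0.48 = 108.5
3.7^-0.19 = 0.7799
Denominator = 1.32 × 108.5 × 0.7799 = 111.7
D / 111.7 = 2840 / 111.7 = 25.43
d = 25.43^(1/0.82) = 25.43^1.2195 = 51.74 m

d ≈ 51.7 m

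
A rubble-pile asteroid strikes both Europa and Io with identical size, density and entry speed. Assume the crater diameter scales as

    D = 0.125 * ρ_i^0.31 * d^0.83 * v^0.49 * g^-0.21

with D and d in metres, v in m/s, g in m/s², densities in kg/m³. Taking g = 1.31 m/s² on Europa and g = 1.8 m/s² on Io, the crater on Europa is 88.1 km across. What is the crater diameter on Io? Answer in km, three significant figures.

D ≈ 82.4 km

All impactor-dependent factors cancel in the ratio, leaving D_Io/D_Europa = (g_Io/g_Europa)^-0.21.
(1.8/1.31)^-0.21 = 1.374^-0.21 = 0.9355
D_Io = 0.9355 × 88.1 km = 82.4 km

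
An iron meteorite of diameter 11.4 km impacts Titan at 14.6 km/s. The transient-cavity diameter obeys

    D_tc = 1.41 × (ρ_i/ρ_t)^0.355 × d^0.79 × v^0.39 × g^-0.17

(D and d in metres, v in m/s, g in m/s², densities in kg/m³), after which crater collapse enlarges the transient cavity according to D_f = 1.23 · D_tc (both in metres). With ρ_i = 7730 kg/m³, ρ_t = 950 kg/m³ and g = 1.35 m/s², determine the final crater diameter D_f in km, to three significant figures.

D_f ≈ 234 km

In SI: d = 11400 m, v = 14600 m/s.
(ρ_i/ρ_t)^0.355 = (7730/950)^0.355 = 2.105
d^0.79 = 11400^0.79 = 1603
v^0.39 = 14600^0.39 = 42.08
g^-0.17 = 1.35^-0.17 = 0.9503
D_tc = 1.41 × 2.105 × 1603 × 42.08 × 0.9503 = 1.903 × 10^5 m
D_f = 1.23 × 1.903 × 10^5 = 2.341 × 10^5 m
     = 234.1 km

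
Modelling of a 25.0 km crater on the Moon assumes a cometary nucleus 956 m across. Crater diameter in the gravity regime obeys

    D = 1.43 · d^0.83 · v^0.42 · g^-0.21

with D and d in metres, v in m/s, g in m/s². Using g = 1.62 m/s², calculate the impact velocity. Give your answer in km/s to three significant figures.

Rearranging for v: v = [D / (1.43 · 956^0.83 · 1.62^-0.21)]^(1/0.42).
D = 25000 m.
956^0.83 = 297.7
1.62^-0.21 = 0.9037
Denominator = 1.43 × 297.7 × 0.9037 = 384.7
D / 384.7 = 25000 / 384.7 = 64.99
v = 64.99^(1/0.42) = 64.99^2.381 = 20720 m/s

v ≈ 20.7 km/s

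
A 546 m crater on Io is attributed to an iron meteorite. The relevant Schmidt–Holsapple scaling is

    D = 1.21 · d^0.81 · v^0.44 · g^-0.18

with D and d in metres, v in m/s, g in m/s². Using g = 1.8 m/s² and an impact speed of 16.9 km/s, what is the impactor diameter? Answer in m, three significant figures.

Rearranging for d: d = [D / (1.21 · 16900^0.44 · 1.8^-0.18)]^(1/0.81).
16900^0.44 = 72.49
1.8^-0.18 = 0.8996
Denominator = 1.21 × 72.49 × 0.8996 = 78.91
D / 78.91 = 546 / 78.91 = 6.919
d = 6.919^(1/0.81) = 6.919^1.2346 = 10.89 m

d ≈ 10.9 m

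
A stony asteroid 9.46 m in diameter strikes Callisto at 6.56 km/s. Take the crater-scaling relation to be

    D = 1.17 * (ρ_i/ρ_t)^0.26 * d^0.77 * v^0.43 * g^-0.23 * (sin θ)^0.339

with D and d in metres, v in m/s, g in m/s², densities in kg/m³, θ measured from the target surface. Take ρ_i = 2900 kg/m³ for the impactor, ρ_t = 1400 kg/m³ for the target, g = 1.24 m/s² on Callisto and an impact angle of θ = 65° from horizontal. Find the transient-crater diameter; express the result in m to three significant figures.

D ≈ 321 m

In SI units: v = 6560 m/s.
(ρ_i/ρ_t)^0.26 = (2900/1400)^0.26 = 1.208
d^0.77 = 9.46^0.77 = 5.642
v^0.43 = 6560^0.43 = 43.78
g^-0.23 = 1.24^-0.23 = 0.9517
(sin 65°)^0.339 = 0.9063^0.339 = 0.9672
D = 1.17 × 1.208 × 5.642 × 43.78 × 0.9517 × 0.9672 = 321.3 m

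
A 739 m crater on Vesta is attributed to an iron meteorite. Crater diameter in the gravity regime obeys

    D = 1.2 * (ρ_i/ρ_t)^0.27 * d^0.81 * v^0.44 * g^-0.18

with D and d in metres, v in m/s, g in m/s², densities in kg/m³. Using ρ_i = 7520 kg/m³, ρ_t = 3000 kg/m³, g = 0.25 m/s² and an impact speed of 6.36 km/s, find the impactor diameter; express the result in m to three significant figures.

Rearranging for d: d = [D / (1.2 · (7520/3000)^0.27 · 6360^0.44 · 0.25^-0.18)]^(1/0.81).
(7520/3000)^0.27 = 1.282
6360^0.44 = 47.15
0.25^-0.18 = 1.283
Denominator = 1.2 × 1.282 × 47.15 × 1.283 = 93.06
D / 93.06 = 739 / 93.06 = 7.941
d = 7.941^(1/0.81) = 7.941^1.2346 = 12.91 m

d ≈ 12.9 m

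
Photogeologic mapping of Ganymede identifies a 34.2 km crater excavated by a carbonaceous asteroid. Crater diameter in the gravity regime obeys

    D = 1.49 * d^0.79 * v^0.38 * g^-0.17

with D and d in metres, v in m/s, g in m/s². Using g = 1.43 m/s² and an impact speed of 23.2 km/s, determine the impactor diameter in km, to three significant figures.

d ≈ 2.84 km

Rearranging for d: d = [D / (1.49 · 23200^0.38 · 1.43^-0.17)]^(1/0.79).
D = 34200 m.
23200^0.38 = 45.59
1.43^-0.17 = 0.9410
Denominator = 1.49 × 45.59 × 0.9410 = 63.92
D / 63.92 = 34200 / 63.92 = 535.0
d = 535.0^(1/0.79) = 535.0^1.2658 = 2842 m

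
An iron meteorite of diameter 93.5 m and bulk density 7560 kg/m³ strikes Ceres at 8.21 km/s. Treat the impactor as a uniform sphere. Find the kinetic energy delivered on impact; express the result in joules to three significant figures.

E ≈ 1.09 × 10^17 J

v = 8210 m/s.
Mass m = (π/6) ρ d³ = (π/6) × 7560 × (93.5)³ = 3.236 × 10^9 kg
E = ½ m v² = 0.5 × 3.236 × 10^9 × (8210)² = 1.091 × 10^17 J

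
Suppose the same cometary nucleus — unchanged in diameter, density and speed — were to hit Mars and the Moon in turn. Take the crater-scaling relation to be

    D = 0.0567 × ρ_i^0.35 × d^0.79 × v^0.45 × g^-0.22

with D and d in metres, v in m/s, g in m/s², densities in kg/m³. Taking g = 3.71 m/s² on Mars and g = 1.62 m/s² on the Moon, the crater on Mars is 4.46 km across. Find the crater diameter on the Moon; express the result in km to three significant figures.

All impactor-dependent factors cancel in the ratio, leaving D_Moon/D_Mars = (g_Moon/g_Mars)^-0.22.
(1.62/3.71)^-0.22 = 0.4367^-0.22 = 1.200
D_Moon = 1.200 × 4.46 km = 5.35 km

D ≈ 5.35 km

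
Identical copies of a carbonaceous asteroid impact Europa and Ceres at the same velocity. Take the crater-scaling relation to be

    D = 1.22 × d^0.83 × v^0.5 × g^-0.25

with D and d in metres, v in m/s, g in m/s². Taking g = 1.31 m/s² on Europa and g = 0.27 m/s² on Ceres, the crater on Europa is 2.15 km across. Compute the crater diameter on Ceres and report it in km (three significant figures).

All impactor-dependent factors cancel in the ratio, leaving D_Ceres/D_Europa = (g_Ceres/g_Europa)^-0.25.
(0.27/1.31)^-0.25 = 0.2061^-0.25 = 1.484
D_Ceres = 1.484 × 2.15 km = 3.19 km

D ≈ 3.19 km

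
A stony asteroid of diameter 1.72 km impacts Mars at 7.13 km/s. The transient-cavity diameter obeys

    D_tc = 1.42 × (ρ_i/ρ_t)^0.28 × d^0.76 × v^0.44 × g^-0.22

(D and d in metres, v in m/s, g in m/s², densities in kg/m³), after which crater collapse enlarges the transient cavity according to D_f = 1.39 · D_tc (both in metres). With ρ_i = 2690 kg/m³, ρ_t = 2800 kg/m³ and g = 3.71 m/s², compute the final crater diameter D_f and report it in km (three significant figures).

In SI: d = 1720 m, v = 7130 m/s.
(ρ_i/ρ_t)^0.28 = (2690/2800)^0.28 = 0.9888
d^0.76 = 1720^0.76 = 287.7
v^0.44 = 7130^0.44 = 49.59
g^-0.22 = 3.71^-0.22 = 0.7494
D_tc = 1.42 × 0.9888 × 287.7 × 49.59 × 0.7494 = 15010 m
D_f = 1.39 × 15010 = 20864 m
     = 20.86 km

D_f ≈ 20.9 km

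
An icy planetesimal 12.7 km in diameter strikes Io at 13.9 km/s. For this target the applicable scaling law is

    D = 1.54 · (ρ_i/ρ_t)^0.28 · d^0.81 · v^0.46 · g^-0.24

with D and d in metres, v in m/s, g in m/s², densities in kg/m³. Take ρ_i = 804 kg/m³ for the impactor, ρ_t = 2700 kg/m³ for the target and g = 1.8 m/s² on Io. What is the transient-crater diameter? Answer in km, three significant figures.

D ≈ 162 km

In SI units: d = 12700 m, v = 13900 m/s.
(ρ_i/ρ_t)^0.28 = (804/2700)^0.28 = 0.7123
d^0.81 = 12700^0.81 = 2109
v^0.46 = 13900^0.46 = 80.50
g^-0.24 = 1.8^-0.24 = 0.8684
D = 1.54 × 0.7123 × 2109 × 80.50 × 0.8684 = 1.617 × 10^5 m
   = 161.7 km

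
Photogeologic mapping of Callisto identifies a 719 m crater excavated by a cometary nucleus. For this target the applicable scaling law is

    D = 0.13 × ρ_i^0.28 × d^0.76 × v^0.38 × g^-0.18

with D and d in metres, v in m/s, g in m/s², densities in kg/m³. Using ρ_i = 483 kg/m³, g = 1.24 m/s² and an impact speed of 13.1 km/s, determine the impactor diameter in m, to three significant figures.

d ≈ 79.3 m

Rearranging for d: d = [D / (0.13 · 483^0.28 · 13100^0.38 · 1.24^-0.18)]^(1/0.76).
483^0.28 = 5.643
13100^0.38 = 36.69
1.24^-0.18 = 0.9620
Denominator = 0.13 × 5.643 × 36.69 × 0.9620 = 25.89
D / 25.89 = 719 / 25.89 = 27.77
d = 27.77^(1/0.76) = 27.77^1.3158 = 79.33 m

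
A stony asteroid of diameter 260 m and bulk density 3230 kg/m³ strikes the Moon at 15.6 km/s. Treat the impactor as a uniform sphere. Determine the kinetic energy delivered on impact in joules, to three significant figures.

E ≈ 3.62 × 10^18 J

v = 15600 m/s.
Mass m = (π/6) ρ d³ = (π/6) × 3230 × (260)³ = 2.972 × 10^10 kg
E = ½ m v² = 0.5 × 2.972 × 10^10 × (15600)² = 3.616 × 10^18 J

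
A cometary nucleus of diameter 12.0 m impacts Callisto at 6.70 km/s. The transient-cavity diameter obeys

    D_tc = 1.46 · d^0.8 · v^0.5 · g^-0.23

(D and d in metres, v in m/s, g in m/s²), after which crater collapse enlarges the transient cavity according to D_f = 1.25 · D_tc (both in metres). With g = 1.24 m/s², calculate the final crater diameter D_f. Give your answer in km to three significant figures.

D_f ≈ 1.04 km

v = 6700 m/s.
d^0.8 = 12^0.8 = 7.300
v^0.5 = 6700^0.5 = 81.85
g^-0.23 = 1.24^-0.23 = 0.9517
D_tc = 1.46 × 7.300 × 81.85 × 0.9517 = 830.2 m
D_f = 1.25 × 830.2 = 1038 m
     = 1.038 km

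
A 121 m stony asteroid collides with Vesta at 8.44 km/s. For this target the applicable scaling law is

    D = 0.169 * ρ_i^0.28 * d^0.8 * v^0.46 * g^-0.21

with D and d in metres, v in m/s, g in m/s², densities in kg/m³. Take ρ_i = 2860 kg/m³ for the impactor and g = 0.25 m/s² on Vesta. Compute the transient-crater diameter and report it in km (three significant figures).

D ≈ 6.23 km

In SI units: v = 8440 m/s.
ρ_i^0.28 = 2860^0.28 = 9.285
d^0.8 = 121^0.8 = 46.37
v^0.46 = 8440^0.46 = 63.99
g^-0.21 = 0.25^-0.21 = 1.338
D = 0.169 × 9.285 × 46.37 × 63.99 × 1.338 = 6230 m
   = 6.230 km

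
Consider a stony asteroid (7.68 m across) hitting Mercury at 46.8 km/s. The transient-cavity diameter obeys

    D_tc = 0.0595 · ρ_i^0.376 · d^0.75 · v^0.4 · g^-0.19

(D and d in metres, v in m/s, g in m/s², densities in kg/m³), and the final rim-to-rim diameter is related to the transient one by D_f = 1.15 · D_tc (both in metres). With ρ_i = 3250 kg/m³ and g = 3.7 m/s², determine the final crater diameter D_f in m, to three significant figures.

D_f ≈ 380 m

v = 46800 m/s.
ρ_i^0.376 = 3250^0.376 = 20.92
d^0.75 = 7.68^0.75 = 4.613
v^0.4 = 46800^0.4 = 73.81
g^-0.19 = 3.7^-0.19 = 0.7799
D_tc = 0.0595 × 20.92 × 4.613 × 73.81 × 0.7799 = 330.5 m
D_f = 1.15 × 330.5 = 380.1 m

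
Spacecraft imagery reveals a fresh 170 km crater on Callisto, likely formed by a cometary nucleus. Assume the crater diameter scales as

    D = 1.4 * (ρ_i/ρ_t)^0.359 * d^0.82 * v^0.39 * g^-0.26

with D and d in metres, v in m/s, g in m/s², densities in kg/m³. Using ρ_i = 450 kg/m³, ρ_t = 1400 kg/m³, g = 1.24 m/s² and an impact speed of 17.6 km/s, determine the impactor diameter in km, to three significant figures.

d ≈ 26.7 km

Rearranging for d: d = [D / (1.4 · (450/1400)^0.359 · 17600^0.39 · 1.24^-0.26)]^(1/0.82).
D = 170000 m.
(450/1400)^0.359 = 0.6653
17600^0.39 = 45.26
1.24^-0.26 = 0.9456
Denominator = 1.4 × 0.6653 × 45.26 × 0.9456 = 39.86
D / 39.86 = 170000 / 39.86 = 4265
d = 4265^(1/0.82) = 4265^1.2195 = 26711 m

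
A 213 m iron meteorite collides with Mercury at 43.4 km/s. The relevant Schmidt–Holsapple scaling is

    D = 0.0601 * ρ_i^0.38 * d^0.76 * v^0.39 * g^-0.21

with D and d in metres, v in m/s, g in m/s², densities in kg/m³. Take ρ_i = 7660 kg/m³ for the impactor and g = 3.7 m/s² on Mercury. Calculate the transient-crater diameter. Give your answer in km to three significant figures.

In SI units: v = 43400 m/s.
ρ_i^0.38 = 7660^0.38 = 29.92
d^0.76 = 213^0.76 = 58.83
v^0.39 = 43400^0.39 = 64.36
g^-0.21 = 3.7^-0.21 = 0.7598
D = 0.0601 × 29.92 × 58.83 × 64.36 × 0.7598 = 5173 m
   = 5.173 km

D ≈ 5.17 km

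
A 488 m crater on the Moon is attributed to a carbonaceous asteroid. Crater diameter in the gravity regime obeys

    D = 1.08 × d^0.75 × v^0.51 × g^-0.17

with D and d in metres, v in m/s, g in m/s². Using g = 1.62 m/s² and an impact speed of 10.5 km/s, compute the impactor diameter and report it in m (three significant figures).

d ≈ 7.13 m

Rearranging for d: d = [D / (1.08 · 10500^0.51 · 1.62^-0.17)]^(1/0.75).
10500^0.51 = 112.4
1.62^-0.17 = 0.9213
Denominator = 1.08 × 112.4 × 0.9213 = 111.8
D / 111.8 = 488 / 111.8 = 4.365
d = 4.365^(1/0.75) = 4.365^1.3333 = 7.133 m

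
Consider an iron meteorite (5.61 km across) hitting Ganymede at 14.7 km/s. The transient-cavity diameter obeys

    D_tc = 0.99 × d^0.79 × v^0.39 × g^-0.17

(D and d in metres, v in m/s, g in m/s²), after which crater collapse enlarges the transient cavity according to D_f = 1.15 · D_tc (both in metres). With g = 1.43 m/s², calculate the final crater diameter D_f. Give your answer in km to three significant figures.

In SI: d = 5610 m, v = 14700 m/s.
d^0.79 = 5610^0.79 = 915.5
v^0.39 = 14700^0.39 = 42.19
g^-0.17 = 1.43^-0.17 = 0.9410
D_tc = 0.99 × 915.5 × 42.19 × 0.9410 = 35980 m
D_f = 1.15 × 35980 = 41377 m
     = 41.38 km

D_f ≈ 41.4 km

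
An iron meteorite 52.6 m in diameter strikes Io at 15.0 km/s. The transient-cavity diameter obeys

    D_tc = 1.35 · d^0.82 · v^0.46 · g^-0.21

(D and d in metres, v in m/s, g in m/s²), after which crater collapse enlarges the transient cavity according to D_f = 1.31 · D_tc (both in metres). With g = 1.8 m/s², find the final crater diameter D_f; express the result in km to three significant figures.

D_f ≈ 3.36 km

v = 15000 m/s.
d^0.82 = 52.6^0.82 = 25.78
v^0.46 = 15000^0.46 = 83.37
g^-0.21 = 1.8^-0.21 = 0.8839
D_tc = 1.35 × 25.78 × 83.37 × 0.8839 = 2565 m
D_f = 1.31 × 2565 = 3360 m
     = 3.360 km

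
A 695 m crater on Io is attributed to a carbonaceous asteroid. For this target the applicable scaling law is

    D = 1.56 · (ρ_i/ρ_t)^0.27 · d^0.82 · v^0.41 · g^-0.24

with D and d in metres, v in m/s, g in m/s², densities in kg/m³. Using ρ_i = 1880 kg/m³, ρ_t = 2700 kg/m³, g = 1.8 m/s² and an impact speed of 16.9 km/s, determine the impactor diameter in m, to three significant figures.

Rearranging for d: d = [D / (1.56 · (1880/2700)^0.27 · 16900^0.41 · 1.8^-0.24)]^(1/0.82).
(1880/2700)^0.27 = 0.9069
16900^0.41 = 54.13
1.8^-0.24 = 0.8684
Denominator = 1.56 × 0.9069 × 54.13 × 0.8684 = 66.50
D / 66.50 = 695 / 66.50 = 10.45
d = 10.45^(1/0.82) = 10.45^1.2195 = 17.49 m

d ≈ 17.5 m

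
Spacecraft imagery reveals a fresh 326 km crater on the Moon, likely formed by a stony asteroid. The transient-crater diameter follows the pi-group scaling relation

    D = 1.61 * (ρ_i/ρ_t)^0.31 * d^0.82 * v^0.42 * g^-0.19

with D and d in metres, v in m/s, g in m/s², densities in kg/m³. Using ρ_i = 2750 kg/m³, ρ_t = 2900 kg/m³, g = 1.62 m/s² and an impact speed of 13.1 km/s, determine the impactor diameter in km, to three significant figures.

Rearranging for d: d = [D / (1.61 · (2750/2900)^0.31 · 13100^0.42 · 1.62^-0.19)]^(1/0.82).
D = 326000 m.
(2750/2900)^0.31 = 0.9837
13100^0.42 = 53.61
1.62^-0.19 = 0.9124
Denominator = 1.61 × 0.9837 × 53.61 × 0.9124 = 77.47
D / 77.47 = 326000 / 77.47 = 4208
d = 4208^(1/0.82) = 4208^1.2195 = 26276 m

d ≈ 26.3 km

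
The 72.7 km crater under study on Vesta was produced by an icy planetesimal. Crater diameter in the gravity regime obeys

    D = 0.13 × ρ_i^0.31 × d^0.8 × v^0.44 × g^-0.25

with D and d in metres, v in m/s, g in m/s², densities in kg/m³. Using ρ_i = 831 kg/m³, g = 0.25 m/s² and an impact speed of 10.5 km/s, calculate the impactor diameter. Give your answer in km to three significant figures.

Rearranging for d: d = [D / (0.13 · 831^0.31 · 10500^0.44 · 0.25^-0.25)]^(1/0.8).
D = 72700 m.
831^0.31 = 8.037
10500^0.44 = 58.79
0.25^-0.25 = 1.414
Denominator = 0.13 × 8.037 × 58.79 × 1.414 = 86.85
D / 86.85 = 72700 / 86.85 = 837.1
d = 837.1^(1/0.8) = 837.1^1.25 = 4503 m

d ≈ 4.50 km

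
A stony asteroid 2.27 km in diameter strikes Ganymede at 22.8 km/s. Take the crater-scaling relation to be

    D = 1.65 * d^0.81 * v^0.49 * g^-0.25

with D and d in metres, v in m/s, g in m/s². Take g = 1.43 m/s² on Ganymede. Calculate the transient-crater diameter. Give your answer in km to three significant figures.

D ≈ 108 km

In SI units: d = 2270 m, v = 22800 m/s.
d^0.81 = 2270^0.81 = 522.9
v^0.49 = 22800^0.49 = 136.6
g^-0.25 = 1.43^-0.25 = 0.9145
D = 1.65 × 522.9 × 136.6 × 0.9145 = 1.078 × 10^5 m
   = 107.8 km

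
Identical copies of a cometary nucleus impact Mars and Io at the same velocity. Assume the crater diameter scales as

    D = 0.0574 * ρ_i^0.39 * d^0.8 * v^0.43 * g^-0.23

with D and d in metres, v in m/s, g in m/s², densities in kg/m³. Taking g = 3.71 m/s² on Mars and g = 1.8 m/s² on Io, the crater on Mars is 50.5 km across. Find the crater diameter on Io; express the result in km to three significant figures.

All impactor-dependent factors cancel in the ratio, leaving D_Io/D_Mars = (g_Io/g_Mars)^-0.23.
(1.8/3.71)^-0.23 = 0.4852^-0.23 = 1.181
D_Io = 1.181 × 50.5 km = 59.6 km

D ≈ 59.6 km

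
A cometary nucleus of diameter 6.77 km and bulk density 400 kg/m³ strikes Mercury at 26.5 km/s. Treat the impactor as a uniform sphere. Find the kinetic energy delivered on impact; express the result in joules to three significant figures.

E ≈ 2.28 × 10^22 J

d = 6770 m; v = 26500 m/s.
Mass m = (π/6) ρ d³ = (π/6) × 400 × (6770)³ = 6.499 × 10^13 kg
E = ½ m v² = 0.5 × 6.499 × 10^13 × (26500)² = 2.282 × 10^22 J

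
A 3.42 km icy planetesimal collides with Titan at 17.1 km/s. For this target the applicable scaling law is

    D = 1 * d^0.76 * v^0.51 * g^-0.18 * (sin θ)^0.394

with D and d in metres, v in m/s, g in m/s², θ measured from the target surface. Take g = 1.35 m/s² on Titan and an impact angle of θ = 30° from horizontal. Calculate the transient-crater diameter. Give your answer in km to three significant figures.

In SI units: d = 3420 m, v = 17100 m/s.
d^0.76 = 3420^0.76 = 485.1
v^0.51 = 17100^0.51 = 144.2
g^-0.18 = 1.35^-0.18 = 0.9474
(sin 30°)^0.394 = 0.5000^0.394 = 0.7610
D = 1 × 485.1 × 144.2 × 0.9474 × 0.7610 = 50433 m
   = 50.43 km

D ≈ 50.4 km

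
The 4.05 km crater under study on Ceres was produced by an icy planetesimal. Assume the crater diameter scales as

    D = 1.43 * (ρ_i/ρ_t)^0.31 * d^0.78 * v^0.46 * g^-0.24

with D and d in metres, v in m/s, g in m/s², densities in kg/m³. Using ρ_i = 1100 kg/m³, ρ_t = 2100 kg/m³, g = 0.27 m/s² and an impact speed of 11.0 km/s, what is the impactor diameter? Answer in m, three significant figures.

Rearranging for d: d = [D / (1.43 · (1100/2100)^0.31 · 11000^0.46 · 0.27^-0.24)]^(1/0.78).
D = 4050 m.
(1100/2100)^0.31 = 0.8184
11000^0.46 = 72.28
0.27^-0.24 = 1.369
Denominator = 1.43 × 0.8184 × 72.28 × 1.369 = 115.8
D / 115.8 = 4050 / 115.8 = 34.97
d = 34.97^(1/0.78) = 34.97^1.2821 = 95.32 m

d ≈ 95.3 m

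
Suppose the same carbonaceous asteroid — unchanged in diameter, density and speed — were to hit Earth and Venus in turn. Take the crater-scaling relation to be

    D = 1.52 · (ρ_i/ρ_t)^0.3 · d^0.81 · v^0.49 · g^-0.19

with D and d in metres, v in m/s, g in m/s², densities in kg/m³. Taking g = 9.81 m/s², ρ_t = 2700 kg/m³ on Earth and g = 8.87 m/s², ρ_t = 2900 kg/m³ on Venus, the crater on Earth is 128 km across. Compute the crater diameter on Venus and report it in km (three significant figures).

The impactor-only factors (d, v, ρ_i) cancel in the ratio, leaving D_Venus/D_Earth = (g_Venus/g_Earth)^-0.19 · (ρ_t,Earth/ρ_t,Venus)^0.3.
(8.87/9.81)^-0.19 = 0.9042^-0.19 = 1.019
(2700/2900)^0.3 = 0.9310^0.3 = 0.9788
Ratio = 1.019 × 0.9788 = 0.9974
D_Venus = 0.9974 × 128 km = 128 km

D ≈ 128 km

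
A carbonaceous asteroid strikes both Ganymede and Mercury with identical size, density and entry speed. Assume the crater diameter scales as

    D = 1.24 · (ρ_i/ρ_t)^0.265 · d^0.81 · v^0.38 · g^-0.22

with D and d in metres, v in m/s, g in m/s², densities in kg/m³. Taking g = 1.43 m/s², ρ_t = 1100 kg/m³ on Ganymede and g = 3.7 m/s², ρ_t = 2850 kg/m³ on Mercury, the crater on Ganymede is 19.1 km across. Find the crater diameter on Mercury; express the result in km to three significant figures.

D ≈ 12.0 km

The impactor-only factors (d, v, ρ_i) cancel in the ratio, leaving D_Mercury/D_Ganymede = (g_Mercury/g_Ganymede)^-0.22 · (ρ_t,Ganymede/ρ_t,Mercury)^0.265.
(3.7/1.43)^-0.22 = 2.587^-0.22 = 0.8113
(1100/2850)^0.265 = 0.3860^0.265 = 0.7770
Ratio = 0.8113 × 0.7770 = 0.6304
D_Mercury = 0.6304 × 19.1 km = 12.0 km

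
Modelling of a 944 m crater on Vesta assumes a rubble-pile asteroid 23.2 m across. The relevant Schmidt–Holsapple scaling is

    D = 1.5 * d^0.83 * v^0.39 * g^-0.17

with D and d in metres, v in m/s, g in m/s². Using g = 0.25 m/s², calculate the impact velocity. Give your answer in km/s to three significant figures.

Rearranging for v: v = [D / (1.5 · 23.2^0.83 · 0.25^-0.17)]^(1/0.39).
23.2^0.83 = 13.59
0.25^-0.17 = 1.266
Denominator = 1.5 × 13.59 × 1.266 = 25.81
D / 25.81 = 944 / 25.81 = 36.57
v = 36.57^(1/0.39) = 36.57^2.5641 = 10186 m/s

v ≈ 10.2 km/s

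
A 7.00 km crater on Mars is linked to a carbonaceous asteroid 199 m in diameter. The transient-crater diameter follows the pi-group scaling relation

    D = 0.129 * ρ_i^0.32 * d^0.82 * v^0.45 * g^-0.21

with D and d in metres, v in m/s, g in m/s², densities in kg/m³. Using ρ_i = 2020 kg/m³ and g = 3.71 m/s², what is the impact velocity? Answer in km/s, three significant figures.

v ≈ 17.7 km/s

Rearranging for v: v = [D / (0.129 · 2020^0.32 · 199^0.82 · 3.71^-0.21)]^(1/0.45).
D = 7000 m.
2020^0.32 = 11.42
199^0.82 = 76.75
3.71^-0.21 = 0.7593
Denominator = 0.129 × 11.42 × 76.75 × 0.7593 = 85.85
D / 85.85 = 7000 / 85.85 = 81.54
v = 81.54^(1/0.45) = 81.54^2.2222 = 17679 m/s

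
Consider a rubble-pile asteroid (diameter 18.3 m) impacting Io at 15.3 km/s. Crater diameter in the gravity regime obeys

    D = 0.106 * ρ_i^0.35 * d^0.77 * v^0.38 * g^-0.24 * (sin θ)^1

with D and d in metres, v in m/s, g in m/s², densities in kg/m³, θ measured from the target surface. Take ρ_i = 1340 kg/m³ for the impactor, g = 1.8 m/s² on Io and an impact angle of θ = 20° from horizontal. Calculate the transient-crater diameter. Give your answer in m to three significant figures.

D ≈ 143 m

In SI units: v = 15300 m/s.
ρ_i^0.35 = 1340^0.35 = 12.43
d^0.77 = 18.3^0.77 = 9.378
v^0.38 = 15300^0.38 = 38.92
g^-0.24 = 1.8^-0.24 = 0.8684
(sin 20°)^1 = 0.3420^1 = 0.3420
D = 0.106 × 12.43 × 9.378 × 38.92 × 0.8684 × 0.3420 = 142.8 m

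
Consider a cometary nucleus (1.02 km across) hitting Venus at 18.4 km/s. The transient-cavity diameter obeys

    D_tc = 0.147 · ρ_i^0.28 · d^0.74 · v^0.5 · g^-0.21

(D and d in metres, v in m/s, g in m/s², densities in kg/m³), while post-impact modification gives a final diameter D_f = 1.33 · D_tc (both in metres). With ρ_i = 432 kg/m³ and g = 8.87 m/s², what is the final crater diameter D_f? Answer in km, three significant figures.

D_f ≈ 15.4 km

In SI: d = 1020 m, v = 18400 m/s.
ρ_i^0.28 = 432^0.28 = 5.469
d^0.74 = 1020^0.74 = 168.4
v^0.5 = 18400^0.5 = 135.6
g^-0.21 = 8.87^-0.21 = 0.6323
D_tc = 0.147 × 5.469 × 168.4 × 135.6 × 0.6323 = 11610 m
D_f = 1.33 × 11610 = 15441 m
     = 15.44 km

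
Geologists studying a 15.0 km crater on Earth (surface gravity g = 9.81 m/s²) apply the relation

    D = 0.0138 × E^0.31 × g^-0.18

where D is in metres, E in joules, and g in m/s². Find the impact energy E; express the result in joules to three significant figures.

E ≈ 1.12 × 10^20 J

Rearranging: E = [D / (0.0138 · g^-0.18)]^(1/0.31).
D = 15000 m.
g^-0.18 = 9.81^-0.18 = 0.6630
D / (0.0138 × 0.6630) = 15000 / (9.149 × 10^-3) = 1.640 × 10^6
E = (1.640 × 10^6)^3.2258 = 1.116 × 10^20 J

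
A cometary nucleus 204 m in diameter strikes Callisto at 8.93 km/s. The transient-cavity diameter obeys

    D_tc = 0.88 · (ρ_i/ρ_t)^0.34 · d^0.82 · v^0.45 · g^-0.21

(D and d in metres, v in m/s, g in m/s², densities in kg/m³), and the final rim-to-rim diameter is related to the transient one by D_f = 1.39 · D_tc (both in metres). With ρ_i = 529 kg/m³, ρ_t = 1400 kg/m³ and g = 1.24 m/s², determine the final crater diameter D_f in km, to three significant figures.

D_f ≈ 3.94 km

v = 8930 m/s.
(ρ_i/ρ_t)^0.34 = (529/1400)^0.34 = 0.7183
d^0.82 = 204^0.82 = 78.32
v^0.45 = 8930^0.45 = 59.96
g^-0.21 = 1.24^-0.21 = 0.9558
D_tc = 0.88 × 0.7183 × 78.32 × 59.96 × 0.9558 = 2837 m
D_f = 1.39 × 2837 = 3943 m
     = 3.943 km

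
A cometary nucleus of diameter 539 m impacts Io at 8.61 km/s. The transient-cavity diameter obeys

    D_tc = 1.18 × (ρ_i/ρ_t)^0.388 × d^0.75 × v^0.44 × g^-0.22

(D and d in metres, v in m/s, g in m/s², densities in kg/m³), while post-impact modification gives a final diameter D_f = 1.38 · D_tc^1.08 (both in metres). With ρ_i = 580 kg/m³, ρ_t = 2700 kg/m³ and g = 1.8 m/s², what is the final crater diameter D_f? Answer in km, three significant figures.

D_f ≈ 9.11 km

v = 8610 m/s.
(ρ_i/ρ_t)^0.388 = (580/2700)^0.388 = 0.5506
d^0.75 = 539^0.75 = 111.9
v^0.44 = 8610^0.44 = 53.88
g^-0.22 = 1.8^-0.22 = 0.8787
D_tc = 1.18 × 0.5506 × 111.9 × 53.88 × 0.8787 = 3442 m
D_f = 1.38 × (3442)^1.08 = 9112 m
     = 9.112 km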